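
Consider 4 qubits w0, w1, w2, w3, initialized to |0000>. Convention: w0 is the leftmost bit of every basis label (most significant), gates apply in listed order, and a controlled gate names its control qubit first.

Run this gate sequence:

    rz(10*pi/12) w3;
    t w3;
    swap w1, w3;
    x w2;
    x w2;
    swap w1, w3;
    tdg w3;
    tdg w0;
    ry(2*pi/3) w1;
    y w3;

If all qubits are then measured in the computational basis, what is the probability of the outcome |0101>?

Outcome |0101> occurs with probability 3/4. Key observation: the block from step 2 through step 7 cancels to the identity and can be dropped.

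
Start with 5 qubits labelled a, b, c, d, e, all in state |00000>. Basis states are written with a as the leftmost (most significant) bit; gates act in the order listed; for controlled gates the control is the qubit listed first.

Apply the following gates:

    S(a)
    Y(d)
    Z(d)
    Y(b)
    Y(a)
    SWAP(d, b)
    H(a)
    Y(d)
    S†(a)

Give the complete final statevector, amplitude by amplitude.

The final amplitudes are sqrt(2)/2 on |01000>, sqrt(2)*I/2 on |11000>, and 0 on every other basis state.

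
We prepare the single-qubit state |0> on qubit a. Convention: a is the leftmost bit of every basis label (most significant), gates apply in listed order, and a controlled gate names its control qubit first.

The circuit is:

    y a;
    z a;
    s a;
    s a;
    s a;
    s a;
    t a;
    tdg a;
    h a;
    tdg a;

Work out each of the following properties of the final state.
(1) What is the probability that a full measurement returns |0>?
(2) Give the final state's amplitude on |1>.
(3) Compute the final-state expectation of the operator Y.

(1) Outcome |0> occurs with probability 1/2.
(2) The final state's coefficient on |1> equals sqrt(2)*exp(I*pi/4)/2.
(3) In the final state, Y has expectation sqrt(2)/2.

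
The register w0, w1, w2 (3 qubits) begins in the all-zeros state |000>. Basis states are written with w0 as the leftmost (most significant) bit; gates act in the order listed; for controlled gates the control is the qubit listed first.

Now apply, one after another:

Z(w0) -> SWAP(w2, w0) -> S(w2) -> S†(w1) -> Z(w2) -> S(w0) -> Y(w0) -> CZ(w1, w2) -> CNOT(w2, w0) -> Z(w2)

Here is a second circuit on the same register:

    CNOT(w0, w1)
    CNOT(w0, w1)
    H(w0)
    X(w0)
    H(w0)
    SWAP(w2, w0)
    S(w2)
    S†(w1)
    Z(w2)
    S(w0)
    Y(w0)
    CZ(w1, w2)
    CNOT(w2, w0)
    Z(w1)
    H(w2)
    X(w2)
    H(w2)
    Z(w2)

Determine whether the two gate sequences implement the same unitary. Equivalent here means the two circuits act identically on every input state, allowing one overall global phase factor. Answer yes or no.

No, they are not equivalent — no single phase factor reconciles the two unitaries.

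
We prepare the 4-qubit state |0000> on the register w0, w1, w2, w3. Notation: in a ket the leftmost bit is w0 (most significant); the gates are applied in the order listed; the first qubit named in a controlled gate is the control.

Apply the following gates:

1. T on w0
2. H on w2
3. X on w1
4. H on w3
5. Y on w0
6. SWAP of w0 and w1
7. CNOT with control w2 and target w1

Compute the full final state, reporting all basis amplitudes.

The final amplitudes are I/2 on |1010>, I/2 on |1011>, I/2 on |1100>, I/2 on |1101>, and 0 on every other basis state.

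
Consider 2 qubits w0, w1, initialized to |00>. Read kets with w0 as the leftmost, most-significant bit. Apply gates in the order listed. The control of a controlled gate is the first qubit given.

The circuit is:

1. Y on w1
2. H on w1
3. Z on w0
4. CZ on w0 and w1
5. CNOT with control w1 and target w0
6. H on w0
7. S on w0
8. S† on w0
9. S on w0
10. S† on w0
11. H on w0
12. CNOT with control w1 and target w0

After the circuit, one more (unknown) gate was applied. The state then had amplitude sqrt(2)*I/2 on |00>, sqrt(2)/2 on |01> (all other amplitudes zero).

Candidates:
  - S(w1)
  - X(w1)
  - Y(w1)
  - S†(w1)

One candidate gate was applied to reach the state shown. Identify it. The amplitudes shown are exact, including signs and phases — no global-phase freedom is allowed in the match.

It was S(w1) that produced the state shown.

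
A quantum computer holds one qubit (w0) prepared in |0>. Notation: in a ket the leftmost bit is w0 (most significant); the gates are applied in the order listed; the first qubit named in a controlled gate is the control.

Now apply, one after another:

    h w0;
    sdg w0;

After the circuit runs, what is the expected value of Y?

The observable Y averages to -1.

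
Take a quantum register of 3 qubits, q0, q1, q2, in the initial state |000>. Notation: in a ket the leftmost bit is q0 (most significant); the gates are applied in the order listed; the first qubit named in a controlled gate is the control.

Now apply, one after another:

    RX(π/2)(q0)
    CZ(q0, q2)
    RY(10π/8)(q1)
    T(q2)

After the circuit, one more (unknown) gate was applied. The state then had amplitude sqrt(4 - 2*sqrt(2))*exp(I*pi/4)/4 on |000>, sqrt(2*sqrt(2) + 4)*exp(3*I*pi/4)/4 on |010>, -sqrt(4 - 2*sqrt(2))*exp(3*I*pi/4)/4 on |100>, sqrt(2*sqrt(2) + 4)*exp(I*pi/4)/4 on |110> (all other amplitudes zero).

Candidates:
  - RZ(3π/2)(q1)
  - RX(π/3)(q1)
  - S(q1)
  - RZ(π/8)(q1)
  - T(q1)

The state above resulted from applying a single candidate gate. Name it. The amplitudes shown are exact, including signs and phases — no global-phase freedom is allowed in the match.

It was RZ(3π/2)(q1) that produced the state shown.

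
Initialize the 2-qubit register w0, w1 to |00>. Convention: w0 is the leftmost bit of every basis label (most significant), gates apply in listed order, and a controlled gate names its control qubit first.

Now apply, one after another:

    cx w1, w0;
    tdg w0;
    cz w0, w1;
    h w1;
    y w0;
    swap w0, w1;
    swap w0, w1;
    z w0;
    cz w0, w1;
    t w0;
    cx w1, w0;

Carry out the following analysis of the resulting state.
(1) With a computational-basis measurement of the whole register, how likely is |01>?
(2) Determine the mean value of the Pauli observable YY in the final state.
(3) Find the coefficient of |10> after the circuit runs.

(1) A full measurement returns |01> with probability 1/2.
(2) The expectation value of YY is -1.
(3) |10> carries amplitude -sqrt(2)*exp(3*I*pi/4)/2 in the final state.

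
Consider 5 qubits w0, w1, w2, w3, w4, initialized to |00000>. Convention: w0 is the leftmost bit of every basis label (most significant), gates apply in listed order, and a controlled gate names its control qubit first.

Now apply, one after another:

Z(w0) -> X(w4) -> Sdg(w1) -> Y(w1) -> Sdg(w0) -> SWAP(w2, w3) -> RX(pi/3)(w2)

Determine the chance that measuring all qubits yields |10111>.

Outcome |10111> occurs with probability 0.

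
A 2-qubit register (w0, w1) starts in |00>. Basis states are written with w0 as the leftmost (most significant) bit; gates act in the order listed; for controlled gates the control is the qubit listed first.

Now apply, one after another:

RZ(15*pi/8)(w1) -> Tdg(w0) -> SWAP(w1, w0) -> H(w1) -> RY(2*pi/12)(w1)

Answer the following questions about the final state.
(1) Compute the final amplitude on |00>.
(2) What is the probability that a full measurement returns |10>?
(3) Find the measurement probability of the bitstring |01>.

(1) The final state's coefficient on |00> equals -exp(I*pi/16)/2.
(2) The probability of measuring |10> is 0.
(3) Outcome |01> occurs with probability 3/4.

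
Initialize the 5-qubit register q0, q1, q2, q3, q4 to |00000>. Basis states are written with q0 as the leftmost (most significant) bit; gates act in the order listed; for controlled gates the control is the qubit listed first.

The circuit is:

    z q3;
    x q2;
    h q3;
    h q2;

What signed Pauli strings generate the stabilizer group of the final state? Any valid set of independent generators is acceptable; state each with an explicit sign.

One valid set of independent stabilizer generators is -IIXII, +IIIXI, +ZIIII, +IZIII, +IIIIZ (any independent generating set of the same group is equally correct).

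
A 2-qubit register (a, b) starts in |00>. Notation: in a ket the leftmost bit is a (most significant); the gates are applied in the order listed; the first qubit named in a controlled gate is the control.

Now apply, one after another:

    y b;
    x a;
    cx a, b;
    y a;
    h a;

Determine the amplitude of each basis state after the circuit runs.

After the circuit, the state carries amplitude sqrt(2)/2 on |00>, 0 on |01>, sqrt(2)/2 on |10>, 0 on |11>.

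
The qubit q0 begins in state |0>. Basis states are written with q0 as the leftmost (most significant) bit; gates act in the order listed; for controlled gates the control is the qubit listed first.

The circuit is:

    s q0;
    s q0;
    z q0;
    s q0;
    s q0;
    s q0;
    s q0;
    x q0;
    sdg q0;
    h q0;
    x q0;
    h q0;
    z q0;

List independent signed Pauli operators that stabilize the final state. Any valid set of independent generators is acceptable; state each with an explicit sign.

The final state is stabilized by the group generated by -Z; other independent generating sets are equally valid. Key observation: the block from step 4 through step 7 cancels to the identity and can be dropped.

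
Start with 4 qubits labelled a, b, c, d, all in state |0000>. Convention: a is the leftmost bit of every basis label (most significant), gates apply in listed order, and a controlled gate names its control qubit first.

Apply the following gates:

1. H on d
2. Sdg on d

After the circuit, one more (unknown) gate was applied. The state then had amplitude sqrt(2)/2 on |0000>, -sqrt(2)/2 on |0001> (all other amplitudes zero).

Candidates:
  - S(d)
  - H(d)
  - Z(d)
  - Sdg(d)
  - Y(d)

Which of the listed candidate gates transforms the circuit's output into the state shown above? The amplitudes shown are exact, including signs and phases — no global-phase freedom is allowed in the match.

The applied gate was Sdg(d).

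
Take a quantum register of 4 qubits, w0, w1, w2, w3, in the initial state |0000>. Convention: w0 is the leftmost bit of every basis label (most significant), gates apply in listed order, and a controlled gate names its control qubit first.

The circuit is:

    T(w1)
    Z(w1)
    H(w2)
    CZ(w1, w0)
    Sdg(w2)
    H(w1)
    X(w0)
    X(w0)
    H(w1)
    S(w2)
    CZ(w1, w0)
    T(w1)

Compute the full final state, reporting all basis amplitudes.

The resulting statevector has amplitude sqrt(2)/2 on |0000>, sqrt(2)/2 on |0010>, and 0 on every other basis state.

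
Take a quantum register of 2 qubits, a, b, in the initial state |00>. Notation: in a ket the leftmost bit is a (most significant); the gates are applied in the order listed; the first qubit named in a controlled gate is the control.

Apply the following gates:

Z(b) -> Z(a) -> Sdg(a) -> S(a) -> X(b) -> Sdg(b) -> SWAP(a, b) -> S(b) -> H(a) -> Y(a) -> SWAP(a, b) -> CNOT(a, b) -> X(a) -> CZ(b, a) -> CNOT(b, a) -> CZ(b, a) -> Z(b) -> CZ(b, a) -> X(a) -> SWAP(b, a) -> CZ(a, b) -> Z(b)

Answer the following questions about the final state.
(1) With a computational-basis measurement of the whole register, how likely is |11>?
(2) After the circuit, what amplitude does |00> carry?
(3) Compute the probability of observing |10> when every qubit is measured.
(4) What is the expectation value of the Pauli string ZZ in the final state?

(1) Outcome |11> occurs with probability 1/2.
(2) |00> carries amplitude sqrt(2)/2 in the final state.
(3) The probability of measuring |10> is 0.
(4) The expectation value of ZZ is 1.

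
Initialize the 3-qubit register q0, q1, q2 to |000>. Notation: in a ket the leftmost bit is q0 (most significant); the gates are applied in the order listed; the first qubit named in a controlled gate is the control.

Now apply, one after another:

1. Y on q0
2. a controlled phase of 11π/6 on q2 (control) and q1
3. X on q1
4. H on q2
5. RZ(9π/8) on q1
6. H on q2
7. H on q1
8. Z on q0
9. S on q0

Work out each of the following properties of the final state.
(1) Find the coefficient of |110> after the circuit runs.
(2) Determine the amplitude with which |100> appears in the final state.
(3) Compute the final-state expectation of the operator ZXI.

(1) The final state's coefficient on |110> equals -sqrt(2)*exp(9*I*pi/16)/2.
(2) The final state's coefficient on |100> equals sqrt(2)*exp(9*I*pi/16)/2.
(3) The observable ZXI averages to 1.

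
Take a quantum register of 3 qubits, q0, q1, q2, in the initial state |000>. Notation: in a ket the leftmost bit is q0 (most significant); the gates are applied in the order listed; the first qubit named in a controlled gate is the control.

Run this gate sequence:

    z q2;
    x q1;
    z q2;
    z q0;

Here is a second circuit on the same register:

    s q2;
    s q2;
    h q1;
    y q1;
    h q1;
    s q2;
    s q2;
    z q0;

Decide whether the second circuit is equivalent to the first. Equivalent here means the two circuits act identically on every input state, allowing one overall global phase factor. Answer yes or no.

No, they are not equivalent — no single phase factor reconciles the two unitaries.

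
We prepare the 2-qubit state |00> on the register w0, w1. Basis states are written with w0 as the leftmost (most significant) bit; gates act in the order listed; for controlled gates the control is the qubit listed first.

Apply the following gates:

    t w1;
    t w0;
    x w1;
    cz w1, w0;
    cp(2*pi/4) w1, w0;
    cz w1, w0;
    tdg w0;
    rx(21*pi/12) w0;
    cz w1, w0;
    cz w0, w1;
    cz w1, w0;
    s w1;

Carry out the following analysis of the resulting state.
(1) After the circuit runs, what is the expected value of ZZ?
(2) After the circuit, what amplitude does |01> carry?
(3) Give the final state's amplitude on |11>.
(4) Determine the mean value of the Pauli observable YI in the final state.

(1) In the final state, ZZ has expectation -sqrt(2)/2.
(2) The final state's coefficient on |01> equals -I*sqrt(sqrt(2) + 2)/2.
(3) The final state's coefficient on |11> equals -sqrt(2 - sqrt(2))/2.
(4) In the final state, YI has expectation -sqrt(2)/2.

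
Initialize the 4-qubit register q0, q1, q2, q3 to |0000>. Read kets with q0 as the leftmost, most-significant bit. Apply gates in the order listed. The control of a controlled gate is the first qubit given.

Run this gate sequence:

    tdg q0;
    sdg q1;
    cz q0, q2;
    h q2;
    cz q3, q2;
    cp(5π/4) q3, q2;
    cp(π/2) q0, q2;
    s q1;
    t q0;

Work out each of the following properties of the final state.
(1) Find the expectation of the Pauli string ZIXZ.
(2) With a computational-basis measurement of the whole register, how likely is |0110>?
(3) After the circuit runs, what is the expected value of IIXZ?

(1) The observable ZIXZ averages to 1.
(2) Outcome |0110> occurs with probability 0.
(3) The observable IIXZ averages to 1.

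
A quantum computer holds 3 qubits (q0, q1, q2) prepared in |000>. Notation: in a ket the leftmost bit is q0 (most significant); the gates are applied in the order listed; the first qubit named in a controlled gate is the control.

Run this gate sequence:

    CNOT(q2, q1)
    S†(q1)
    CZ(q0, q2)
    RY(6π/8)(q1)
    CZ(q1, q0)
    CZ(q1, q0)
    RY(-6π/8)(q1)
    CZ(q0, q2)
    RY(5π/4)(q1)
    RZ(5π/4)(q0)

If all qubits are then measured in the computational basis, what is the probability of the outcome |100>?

A full measurement returns |100> with probability 0. Key observation: steps 3-8 multiply out to the identity, so the circuit reduces to the remaining gates.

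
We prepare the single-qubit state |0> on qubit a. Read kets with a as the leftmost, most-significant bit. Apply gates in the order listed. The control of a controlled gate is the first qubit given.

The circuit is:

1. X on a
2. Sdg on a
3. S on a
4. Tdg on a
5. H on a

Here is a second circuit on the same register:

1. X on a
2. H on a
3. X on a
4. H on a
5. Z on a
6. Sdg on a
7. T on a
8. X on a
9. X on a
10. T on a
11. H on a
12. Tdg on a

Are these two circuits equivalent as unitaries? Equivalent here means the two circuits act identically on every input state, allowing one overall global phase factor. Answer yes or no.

No, they are not equivalent — no single phase factor reconciles the two unitaries.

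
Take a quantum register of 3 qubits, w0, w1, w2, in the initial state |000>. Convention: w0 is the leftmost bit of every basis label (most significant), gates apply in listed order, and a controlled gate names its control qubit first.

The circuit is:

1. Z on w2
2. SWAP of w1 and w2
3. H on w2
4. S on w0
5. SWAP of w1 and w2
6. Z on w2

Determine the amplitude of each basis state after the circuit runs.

After the circuit, the state carries amplitude sqrt(2)/2 on |000>, sqrt(2)/2 on |010>, and 0 on every other basis state.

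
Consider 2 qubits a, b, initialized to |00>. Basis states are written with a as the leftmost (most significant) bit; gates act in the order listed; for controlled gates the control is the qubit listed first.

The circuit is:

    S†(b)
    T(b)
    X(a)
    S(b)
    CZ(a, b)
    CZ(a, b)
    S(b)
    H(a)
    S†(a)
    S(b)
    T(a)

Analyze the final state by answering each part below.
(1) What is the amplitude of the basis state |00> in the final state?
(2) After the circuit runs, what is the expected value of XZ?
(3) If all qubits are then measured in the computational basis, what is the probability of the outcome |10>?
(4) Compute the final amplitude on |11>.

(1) The final state's coefficient on |00> equals sqrt(2)/2. Key observation: the block from step 5 through step 6 cancels to the identity and can be dropped.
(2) The expectation value of XZ is -sqrt(2)/2.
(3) A full measurement returns |10> with probability 1/2.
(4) |11> carries amplitude 0 in the final state.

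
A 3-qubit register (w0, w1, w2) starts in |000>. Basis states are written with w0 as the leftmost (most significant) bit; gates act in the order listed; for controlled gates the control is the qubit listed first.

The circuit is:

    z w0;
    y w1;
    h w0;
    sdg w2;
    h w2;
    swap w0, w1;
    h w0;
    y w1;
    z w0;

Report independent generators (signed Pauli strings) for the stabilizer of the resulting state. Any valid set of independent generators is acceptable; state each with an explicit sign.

One valid set of independent stabilizer generators is +XII, -IXI, +IIX (any independent generating set of the same group is equally correct).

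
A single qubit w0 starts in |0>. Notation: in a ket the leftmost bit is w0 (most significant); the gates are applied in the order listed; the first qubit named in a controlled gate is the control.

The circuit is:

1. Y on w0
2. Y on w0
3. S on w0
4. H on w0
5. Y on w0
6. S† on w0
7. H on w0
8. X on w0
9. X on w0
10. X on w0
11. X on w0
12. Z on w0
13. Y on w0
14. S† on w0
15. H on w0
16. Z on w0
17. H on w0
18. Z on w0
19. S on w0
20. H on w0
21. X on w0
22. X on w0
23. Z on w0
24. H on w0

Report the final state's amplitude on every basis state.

The final amplitudes are -1/2 - I/2 on |0>, 1/2 - I/2 on |1>.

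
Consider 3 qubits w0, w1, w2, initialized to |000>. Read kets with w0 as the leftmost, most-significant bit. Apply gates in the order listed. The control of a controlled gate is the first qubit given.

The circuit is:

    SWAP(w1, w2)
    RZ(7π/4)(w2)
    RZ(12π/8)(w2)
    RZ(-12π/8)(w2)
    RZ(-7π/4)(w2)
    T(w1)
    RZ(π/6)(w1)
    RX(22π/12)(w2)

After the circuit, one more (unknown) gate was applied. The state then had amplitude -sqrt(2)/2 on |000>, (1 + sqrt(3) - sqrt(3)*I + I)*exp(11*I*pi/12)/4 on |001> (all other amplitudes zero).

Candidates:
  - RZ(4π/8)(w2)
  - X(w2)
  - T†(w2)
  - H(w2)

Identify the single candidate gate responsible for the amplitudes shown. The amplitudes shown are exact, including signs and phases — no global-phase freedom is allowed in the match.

The unique candidate consistent with the amplitudes is H(w2). Key observation: gates 2-5 undo each other exactly, leaving only the rest of the circuit to track.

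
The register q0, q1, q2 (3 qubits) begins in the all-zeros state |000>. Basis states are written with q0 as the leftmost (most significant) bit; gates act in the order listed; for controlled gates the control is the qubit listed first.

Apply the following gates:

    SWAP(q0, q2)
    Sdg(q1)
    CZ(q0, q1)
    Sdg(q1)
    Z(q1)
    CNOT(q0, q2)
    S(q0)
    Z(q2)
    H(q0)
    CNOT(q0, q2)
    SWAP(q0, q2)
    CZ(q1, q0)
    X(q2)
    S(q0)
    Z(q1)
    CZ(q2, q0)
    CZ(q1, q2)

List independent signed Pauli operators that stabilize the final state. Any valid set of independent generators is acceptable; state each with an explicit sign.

The final state is stabilized by the group generated by -XIY, -ZIZ, +IZI; other independent generating sets are equally valid.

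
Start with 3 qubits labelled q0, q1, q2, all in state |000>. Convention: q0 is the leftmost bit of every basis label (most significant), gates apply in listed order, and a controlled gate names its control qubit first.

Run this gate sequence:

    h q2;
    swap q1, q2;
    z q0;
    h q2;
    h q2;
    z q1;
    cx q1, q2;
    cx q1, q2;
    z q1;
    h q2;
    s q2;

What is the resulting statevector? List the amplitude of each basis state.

The resulting statevector has amplitude 1/2 on |000>, I/2 on |001>, 1/2 on |010>, I/2 on |011>, 0 on |100>, 0 on |101>, 0 on |110>, 0 on |111>. Key observation: steps 5-10 multiply out to the identity, so the circuit reduces to the remaining gates.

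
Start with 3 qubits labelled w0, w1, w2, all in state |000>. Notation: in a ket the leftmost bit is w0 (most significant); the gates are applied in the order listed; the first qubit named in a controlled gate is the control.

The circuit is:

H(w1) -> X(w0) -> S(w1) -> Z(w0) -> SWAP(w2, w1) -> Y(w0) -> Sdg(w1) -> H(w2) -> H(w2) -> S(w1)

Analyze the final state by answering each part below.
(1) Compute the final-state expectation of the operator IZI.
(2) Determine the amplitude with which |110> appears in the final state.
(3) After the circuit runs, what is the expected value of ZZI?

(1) In the final state, IZI has expectation 1. Key observation: the block from step 7 through step 10 cancels to the identity and can be dropped.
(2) |110> carries amplitude 0 in the final state.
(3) In the final state, ZZI has expectation 1.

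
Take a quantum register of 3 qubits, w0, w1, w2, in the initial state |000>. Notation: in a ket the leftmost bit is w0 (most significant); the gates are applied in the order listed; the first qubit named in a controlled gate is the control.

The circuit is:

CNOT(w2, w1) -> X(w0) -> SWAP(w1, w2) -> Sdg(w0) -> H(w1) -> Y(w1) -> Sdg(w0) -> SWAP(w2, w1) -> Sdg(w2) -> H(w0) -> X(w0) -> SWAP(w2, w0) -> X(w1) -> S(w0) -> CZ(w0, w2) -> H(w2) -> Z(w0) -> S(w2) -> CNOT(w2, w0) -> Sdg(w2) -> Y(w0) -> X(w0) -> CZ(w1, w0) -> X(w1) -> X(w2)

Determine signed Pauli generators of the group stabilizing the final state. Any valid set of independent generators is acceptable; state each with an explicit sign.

One valid set of independent stabilizer generators is +IIX, -ZII, +IZI (any independent generating set of the same group is equally correct).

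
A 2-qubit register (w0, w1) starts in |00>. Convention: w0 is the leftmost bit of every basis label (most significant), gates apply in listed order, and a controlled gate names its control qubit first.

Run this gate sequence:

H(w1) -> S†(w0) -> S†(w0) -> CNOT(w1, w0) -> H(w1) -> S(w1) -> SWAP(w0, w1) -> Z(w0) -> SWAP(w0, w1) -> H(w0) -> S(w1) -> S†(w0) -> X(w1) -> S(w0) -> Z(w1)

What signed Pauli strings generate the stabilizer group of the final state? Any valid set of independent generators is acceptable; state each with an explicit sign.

The stabilizer group can be generated by -XX, -ZZ, among other valid generating sets.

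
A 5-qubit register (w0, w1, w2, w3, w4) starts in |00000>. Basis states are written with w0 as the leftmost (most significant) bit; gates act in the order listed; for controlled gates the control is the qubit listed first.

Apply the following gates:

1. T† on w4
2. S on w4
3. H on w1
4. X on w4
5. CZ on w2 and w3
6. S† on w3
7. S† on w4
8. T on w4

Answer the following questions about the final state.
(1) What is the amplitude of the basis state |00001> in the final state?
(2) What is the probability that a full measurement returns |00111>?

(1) The amplitude on |00001> is -sqrt(2)*exp(3*I*pi/4)/2.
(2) Outcome |00111> occurs with probability 0.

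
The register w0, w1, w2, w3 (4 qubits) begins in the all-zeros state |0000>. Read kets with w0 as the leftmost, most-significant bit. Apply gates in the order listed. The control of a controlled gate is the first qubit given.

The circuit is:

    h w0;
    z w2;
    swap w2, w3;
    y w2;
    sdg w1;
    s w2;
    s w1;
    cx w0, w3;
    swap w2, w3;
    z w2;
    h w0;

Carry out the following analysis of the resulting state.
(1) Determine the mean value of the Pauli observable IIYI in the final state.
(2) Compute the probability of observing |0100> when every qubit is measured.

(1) In the final state, IIYI has expectation 0.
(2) A full measurement returns |0100> with probability 0.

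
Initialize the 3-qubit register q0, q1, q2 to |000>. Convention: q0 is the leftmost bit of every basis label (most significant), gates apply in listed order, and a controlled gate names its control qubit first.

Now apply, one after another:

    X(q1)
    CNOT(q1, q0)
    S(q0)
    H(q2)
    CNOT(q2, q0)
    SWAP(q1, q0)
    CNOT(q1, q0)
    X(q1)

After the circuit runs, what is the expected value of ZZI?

The expectation value of ZZI is 1.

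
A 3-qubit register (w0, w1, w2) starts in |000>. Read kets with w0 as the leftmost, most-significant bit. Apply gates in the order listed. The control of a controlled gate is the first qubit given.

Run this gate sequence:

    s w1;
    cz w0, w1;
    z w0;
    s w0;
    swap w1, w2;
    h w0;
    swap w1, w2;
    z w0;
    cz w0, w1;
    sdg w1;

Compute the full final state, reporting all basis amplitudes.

After the circuit, the state carries amplitude sqrt(2)/2 on |000>, -sqrt(2)/2 on |100>, and 0 on every other basis state.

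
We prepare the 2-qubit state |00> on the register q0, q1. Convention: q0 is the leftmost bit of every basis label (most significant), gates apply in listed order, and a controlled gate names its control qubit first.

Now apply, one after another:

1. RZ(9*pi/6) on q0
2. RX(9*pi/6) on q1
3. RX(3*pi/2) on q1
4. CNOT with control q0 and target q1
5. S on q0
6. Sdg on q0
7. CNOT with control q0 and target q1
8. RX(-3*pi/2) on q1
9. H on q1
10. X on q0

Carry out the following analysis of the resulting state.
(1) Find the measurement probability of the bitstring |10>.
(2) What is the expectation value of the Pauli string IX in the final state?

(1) Outcome |10> occurs with probability 1/2.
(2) The observable IX averages to 0.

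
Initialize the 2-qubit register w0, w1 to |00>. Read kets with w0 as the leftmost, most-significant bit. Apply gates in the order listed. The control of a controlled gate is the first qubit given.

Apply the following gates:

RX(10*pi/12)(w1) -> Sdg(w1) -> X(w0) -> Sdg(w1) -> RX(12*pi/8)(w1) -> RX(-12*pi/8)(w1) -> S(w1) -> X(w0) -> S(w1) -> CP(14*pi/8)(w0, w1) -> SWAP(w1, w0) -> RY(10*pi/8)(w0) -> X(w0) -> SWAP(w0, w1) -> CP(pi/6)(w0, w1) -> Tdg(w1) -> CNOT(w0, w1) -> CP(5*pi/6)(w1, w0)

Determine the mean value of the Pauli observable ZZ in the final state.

In the final state, ZZ has expectation -sqrt(6)/4.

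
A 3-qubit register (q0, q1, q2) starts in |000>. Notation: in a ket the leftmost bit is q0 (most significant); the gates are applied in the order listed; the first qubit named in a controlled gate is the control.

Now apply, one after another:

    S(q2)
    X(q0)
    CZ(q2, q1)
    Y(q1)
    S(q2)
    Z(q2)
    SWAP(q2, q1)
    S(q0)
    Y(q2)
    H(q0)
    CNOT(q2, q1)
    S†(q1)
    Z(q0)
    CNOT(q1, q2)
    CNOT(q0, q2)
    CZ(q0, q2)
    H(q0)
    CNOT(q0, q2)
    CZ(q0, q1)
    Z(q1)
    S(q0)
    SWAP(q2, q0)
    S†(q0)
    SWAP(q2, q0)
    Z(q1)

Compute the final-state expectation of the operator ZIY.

The expectation value of ZIY is 1.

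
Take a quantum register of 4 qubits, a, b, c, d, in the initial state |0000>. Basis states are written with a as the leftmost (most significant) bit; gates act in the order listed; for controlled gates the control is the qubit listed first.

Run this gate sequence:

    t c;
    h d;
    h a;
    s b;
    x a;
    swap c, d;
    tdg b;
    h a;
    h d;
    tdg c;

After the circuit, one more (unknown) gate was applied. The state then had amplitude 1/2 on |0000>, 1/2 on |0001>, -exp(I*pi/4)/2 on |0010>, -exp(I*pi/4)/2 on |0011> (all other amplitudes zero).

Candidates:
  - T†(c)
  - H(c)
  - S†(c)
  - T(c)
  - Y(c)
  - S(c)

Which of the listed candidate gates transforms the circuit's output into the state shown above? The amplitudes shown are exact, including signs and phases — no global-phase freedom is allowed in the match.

It was S†(c) that produced the state shown.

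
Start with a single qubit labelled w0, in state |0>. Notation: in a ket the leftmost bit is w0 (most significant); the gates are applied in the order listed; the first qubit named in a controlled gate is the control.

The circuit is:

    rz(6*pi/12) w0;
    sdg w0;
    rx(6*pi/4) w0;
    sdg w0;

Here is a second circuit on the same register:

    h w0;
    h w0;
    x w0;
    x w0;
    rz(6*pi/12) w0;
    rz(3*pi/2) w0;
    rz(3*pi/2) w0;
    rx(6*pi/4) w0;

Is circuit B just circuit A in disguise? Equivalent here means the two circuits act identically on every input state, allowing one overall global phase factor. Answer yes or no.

No: there is an input state on which the two circuits produce genuinely different outputs (not merely differing by a phase).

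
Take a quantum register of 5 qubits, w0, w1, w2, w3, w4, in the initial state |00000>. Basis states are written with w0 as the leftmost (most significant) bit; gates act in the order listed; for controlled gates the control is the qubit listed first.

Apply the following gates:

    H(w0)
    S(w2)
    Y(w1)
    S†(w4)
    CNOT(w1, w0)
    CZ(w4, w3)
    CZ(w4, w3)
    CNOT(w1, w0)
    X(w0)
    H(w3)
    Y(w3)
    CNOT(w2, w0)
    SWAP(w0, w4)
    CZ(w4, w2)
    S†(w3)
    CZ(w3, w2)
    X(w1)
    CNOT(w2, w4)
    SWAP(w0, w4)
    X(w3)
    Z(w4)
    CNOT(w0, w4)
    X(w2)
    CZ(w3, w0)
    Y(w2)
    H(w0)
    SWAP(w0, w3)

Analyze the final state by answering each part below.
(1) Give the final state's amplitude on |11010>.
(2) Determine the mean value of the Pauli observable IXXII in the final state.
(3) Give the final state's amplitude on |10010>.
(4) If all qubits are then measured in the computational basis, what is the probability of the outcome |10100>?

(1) The final state's coefficient on |11010> equals 0. Key observation: the block from step 5 through step 8 cancels to the identity and can be dropped.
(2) The observable IXXII averages to 0.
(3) The amplitude on |10010> is -sqrt(2)*I/4.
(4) Outcome |10100> occurs with probability 0.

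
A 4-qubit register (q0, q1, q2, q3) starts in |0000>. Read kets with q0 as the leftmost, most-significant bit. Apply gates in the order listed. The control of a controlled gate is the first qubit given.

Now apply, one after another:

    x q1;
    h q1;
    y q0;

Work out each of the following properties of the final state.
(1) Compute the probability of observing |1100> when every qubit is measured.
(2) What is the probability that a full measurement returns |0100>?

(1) The probability of measuring |1100> is 1/2.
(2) Outcome |0100> occurs with probability 0.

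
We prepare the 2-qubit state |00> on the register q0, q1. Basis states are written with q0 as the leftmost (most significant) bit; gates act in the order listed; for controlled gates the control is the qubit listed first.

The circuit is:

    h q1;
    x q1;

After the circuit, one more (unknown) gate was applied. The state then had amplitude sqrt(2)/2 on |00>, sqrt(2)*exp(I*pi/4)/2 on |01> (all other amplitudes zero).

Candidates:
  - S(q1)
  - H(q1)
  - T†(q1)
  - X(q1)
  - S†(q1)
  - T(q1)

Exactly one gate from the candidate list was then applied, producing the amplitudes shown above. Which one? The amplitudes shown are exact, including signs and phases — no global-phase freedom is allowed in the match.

The applied gate was T(q1).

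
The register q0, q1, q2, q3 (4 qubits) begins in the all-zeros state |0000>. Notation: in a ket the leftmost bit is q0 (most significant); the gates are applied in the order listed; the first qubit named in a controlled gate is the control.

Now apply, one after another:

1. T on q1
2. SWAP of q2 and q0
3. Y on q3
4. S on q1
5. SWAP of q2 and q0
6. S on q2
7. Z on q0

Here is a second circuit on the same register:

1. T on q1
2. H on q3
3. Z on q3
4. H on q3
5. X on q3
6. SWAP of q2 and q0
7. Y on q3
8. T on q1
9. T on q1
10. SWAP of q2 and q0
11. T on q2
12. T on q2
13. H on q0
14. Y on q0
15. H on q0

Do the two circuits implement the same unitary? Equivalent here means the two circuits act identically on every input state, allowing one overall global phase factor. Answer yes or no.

No — the two circuits implement different unitaries, even allowing a global phase.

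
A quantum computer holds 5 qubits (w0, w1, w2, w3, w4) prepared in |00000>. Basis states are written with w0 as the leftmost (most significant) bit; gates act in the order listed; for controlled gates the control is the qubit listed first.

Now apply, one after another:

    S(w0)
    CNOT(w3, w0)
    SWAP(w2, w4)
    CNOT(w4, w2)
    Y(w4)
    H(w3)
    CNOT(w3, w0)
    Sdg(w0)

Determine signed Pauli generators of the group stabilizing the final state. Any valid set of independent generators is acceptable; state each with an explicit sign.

One valid set of independent stabilizer generators is -XIIYI, +ZIIZI, +IZIII, +IIZII, -IIIIZ (any independent generating set of the same group is equally correct).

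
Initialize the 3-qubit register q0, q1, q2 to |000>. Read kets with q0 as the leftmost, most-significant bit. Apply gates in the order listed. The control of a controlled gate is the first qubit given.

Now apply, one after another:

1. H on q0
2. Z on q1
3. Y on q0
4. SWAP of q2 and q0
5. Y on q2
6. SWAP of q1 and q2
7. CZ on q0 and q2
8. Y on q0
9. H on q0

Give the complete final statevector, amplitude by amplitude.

After the circuit, the state carries amplitude I/2 on |000>, 0 on |001>, I/2 on |010>, 0 on |011>, -I/2 on |100>, 0 on |101>, -I/2 on |110>, 0 on |111>.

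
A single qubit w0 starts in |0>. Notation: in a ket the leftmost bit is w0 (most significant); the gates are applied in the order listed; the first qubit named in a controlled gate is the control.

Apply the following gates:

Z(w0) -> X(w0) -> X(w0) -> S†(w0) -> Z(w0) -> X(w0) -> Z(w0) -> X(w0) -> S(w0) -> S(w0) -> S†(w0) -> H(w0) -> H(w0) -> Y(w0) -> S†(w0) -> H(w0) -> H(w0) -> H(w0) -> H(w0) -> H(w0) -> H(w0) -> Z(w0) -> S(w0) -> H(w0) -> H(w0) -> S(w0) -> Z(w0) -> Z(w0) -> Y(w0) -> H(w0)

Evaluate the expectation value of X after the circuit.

The expectation value of X is 1.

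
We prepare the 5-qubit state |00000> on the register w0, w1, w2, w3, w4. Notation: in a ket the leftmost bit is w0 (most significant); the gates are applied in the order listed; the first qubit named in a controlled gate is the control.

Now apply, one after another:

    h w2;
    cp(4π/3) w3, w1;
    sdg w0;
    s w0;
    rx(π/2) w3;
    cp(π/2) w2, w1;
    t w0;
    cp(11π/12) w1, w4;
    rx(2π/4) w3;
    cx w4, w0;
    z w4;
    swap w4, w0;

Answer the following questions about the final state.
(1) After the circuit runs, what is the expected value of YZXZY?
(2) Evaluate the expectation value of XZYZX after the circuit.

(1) In the final state, YZXZY has expectation 0.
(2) The observable XZYZX averages to 0.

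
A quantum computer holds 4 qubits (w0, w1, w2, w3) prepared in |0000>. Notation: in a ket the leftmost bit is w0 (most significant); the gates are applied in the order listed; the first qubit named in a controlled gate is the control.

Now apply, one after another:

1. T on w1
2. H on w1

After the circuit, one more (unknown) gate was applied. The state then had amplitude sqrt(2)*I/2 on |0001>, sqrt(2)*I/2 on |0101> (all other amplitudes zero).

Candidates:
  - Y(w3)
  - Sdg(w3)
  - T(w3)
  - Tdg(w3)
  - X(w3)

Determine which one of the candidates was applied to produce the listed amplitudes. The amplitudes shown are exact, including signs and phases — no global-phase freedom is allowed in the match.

The applied gate was Y(w3).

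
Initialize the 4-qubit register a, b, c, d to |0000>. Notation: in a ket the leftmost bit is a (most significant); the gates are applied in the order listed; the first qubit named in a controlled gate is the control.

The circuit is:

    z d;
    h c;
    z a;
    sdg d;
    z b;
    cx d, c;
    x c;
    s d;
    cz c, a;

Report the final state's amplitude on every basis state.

The resulting statevector has amplitude sqrt(2)/2 on |0000>, sqrt(2)/2 on |0010>, and 0 on every other basis state.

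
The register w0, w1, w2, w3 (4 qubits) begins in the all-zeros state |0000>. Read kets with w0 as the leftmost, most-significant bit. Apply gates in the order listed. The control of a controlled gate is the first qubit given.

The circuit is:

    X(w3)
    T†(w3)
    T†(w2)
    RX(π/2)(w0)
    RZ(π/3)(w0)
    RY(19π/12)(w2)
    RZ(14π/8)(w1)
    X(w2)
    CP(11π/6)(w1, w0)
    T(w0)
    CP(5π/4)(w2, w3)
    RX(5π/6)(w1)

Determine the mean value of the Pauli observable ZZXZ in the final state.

The observable ZZXZ averages to 0.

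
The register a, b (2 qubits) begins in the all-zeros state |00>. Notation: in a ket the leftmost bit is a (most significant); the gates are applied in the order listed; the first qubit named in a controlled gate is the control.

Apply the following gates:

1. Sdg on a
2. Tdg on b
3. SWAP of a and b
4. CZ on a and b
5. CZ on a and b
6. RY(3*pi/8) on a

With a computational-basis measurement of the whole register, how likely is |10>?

The probability of measuring |10> is sin(3*pi/16)**2.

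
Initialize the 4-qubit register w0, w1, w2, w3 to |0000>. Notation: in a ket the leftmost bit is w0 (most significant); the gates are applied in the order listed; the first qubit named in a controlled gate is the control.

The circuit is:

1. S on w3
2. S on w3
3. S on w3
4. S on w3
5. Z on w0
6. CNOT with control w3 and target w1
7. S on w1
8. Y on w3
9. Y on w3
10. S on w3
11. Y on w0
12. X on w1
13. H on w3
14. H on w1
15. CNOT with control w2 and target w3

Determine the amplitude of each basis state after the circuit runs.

The resulting statevector has amplitude I/2 on |1000>, I/2 on |1001>, -I/2 on |1100>, -I/2 on |1101>, and 0 on every other basis state. Key observation: steps 1-4 multiply out to the identity, so the circuit reduces to the remaining gates.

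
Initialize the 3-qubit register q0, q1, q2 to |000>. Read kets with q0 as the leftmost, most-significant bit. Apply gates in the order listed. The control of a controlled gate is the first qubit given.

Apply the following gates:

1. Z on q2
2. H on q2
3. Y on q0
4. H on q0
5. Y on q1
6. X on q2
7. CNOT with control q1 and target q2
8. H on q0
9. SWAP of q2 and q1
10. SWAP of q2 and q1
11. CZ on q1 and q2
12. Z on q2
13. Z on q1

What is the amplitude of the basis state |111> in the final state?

The amplitude on |111> is sqrt(2)/2.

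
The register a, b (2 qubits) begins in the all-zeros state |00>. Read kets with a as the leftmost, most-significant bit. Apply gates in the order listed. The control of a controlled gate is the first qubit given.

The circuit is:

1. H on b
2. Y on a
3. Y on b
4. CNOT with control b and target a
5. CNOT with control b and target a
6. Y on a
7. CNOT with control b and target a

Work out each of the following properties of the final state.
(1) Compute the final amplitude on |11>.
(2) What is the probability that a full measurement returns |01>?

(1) The amplitude on |11> is sqrt(2)*I/2. Key observation: steps 4-5 multiply out to the identity, so the circuit reduces to the remaining gates.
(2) Outcome |01> occurs with probability 0.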